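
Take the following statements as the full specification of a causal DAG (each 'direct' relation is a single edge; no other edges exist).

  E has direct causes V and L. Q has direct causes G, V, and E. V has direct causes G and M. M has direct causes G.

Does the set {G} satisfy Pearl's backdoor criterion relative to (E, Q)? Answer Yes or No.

No

Backdoor paths from E to Q (paths whose first edge points into E):
  P1: E <- V <- G -> Q
  P2: E <- V <- M <- G -> Q
  P3: E <- V -> Q
Condition 1 (no descendant of E in the set): holds — descendants of E are {Q}; none are in {G}.
Condition 2 (every backdoor path blocked by {G}):
  P1: blocked at fork node G ∈ conditioning set.
  P2: blocked at fork node G ∈ conditioning set.
  P3: open — no interior node is in the conditioning set.
{G} does not satisfy the backdoor criterion.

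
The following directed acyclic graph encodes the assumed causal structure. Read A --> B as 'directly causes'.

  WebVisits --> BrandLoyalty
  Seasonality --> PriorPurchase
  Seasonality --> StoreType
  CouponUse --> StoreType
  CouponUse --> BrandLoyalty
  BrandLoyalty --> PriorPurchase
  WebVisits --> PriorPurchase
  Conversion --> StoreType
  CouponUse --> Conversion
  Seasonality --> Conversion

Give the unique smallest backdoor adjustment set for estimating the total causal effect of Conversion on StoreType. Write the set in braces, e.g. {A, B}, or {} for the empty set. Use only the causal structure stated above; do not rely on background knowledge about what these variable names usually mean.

{CouponUse, Seasonality}

Variables eligible for adjustment (non-descendants of Conversion, excluding Conversion and StoreType): {BrandLoyalty, CouponUse, PriorPurchase, Seasonality, WebVisits}.
Backdoor paths from Conversion to StoreType:
  P1: Conversion <- CouponUse -> BrandLoyalty <- WebVisits -> PriorPurchase <- Seasonality -> StoreType
  P2: Conversion <- CouponUse -> BrandLoyalty -> PriorPurchase <- Seasonality -> StoreType
  P3: Conversion <- CouponUse -> StoreType
  P4: Conversion <- Seasonality -> PriorPurchase <- WebVisits -> BrandLoyalty <- CouponUse -> StoreType
  P5: Conversion <- Seasonality -> PriorPurchase <- BrandLoyalty <- CouponUse -> StoreType
  P6: Conversion <- Seasonality -> StoreType
The empty set is not sufficient: P3 (Conversion <- CouponUse -> StoreType) has no collider blocking it and no conditioned non-collider, so it is open.
Try {CouponUse, Seasonality}:
  P1: blocked at fork node CouponUse ∈ conditioning set.
  P2: blocked at fork node CouponUse ∈ conditioning set.
  P3: blocked at fork node CouponUse ∈ conditioning set.
  P4: blocked at fork node Seasonality ∈ conditioning set.
  P5: blocked at fork node Seasonality ∈ conditioning set.
  P6: blocked at fork node Seasonality ∈ conditioning set.
{CouponUse, Seasonality} contains no descendant of Conversion and blocks every backdoor path.
Every element of {CouponUse, Seasonality} is needed (dropping CouponUse leaves P3 open; dropping Seasonality leaves P6 open), so no proper subset is valid.
Among all size-2 subsets of the eligible variables, only {CouponUse, Seasonality} blocks every backdoor path, so it is the unique smallest valid adjustment set.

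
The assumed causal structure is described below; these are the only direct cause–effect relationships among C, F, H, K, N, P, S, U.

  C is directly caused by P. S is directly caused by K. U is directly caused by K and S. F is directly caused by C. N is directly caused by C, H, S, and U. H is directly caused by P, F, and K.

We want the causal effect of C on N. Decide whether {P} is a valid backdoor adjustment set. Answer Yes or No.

Backdoor paths from C to N (paths whose first edge points into C):
  P1: C <- P -> H <- K -> S -> U -> N
  P2: C <- P -> H <- K -> S -> N
  P3: C <- P -> H <- K -> U <- S -> N
  P4: C <- P -> H <- K -> U -> N
  P5: C <- P -> H -> N
Condition 1 (no descendant of C in the set): holds — descendants of C are {F, H, N}; none are in {P}.
Condition 2 (every backdoor path blocked by {P}):
  P1: blocked at fork node P ∈ conditioning set.
  P2: blocked at fork node P ∈ conditioning set.
  P3: blocked at fork node P ∈ conditioning set.
  P4: blocked at fork node P ∈ conditioning set.
  P5: blocked at fork node P ∈ conditioning set.
{P} satisfies the backdoor criterion.

Yes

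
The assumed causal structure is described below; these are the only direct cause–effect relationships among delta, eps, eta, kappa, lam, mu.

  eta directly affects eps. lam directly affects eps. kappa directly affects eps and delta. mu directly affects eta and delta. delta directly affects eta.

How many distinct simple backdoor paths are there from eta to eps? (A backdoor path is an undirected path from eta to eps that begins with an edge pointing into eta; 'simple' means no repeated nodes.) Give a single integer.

A backdoor path from eta to eps is any simple undirected path whose first edge points into eta (i.e. leaves eta via a parent).
Parents of eta: {delta, mu}.
Enumerating:
  P1: eta <- mu -> delta <- kappa -> eps
  P2: eta <- delta <- kappa -> eps
That exhausts the simple backdoor paths. Count: 2.

2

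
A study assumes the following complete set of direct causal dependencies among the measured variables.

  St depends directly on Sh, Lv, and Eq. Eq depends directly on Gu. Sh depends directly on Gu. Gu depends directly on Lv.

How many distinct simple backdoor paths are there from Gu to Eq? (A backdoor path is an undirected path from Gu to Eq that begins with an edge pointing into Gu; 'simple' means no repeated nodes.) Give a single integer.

1

A backdoor path from Gu to Eq is any simple undirected path whose first edge points into Gu (i.e. leaves Gu via a parent).
Parents of Gu: {Lv}.
Enumerating:
  P1: Gu <- Lv -> St <- Eq
That exhausts the simple backdoor paths. Count: 1.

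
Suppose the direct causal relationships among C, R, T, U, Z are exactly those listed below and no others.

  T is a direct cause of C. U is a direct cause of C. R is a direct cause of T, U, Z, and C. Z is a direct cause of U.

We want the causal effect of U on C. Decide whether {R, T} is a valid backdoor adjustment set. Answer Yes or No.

Backdoor paths from U to C (paths whose first edge points into U):
  P1: U <- R -> T -> C
  P2: U <- R -> C
  P3: U <- Z <- R -> T -> C
  P4: U <- Z <- R -> C
Condition 1 (no descendant of U in the set): holds — descendants of U are {C}; none are in {R, T}.
Condition 2 (every backdoor path blocked by {R, T}):
  P1: blocked at fork node R ∈ conditioning set.
  P2: blocked at fork node R ∈ conditioning set.
  P3: blocked at fork node R ∈ conditioning set.
  P4: blocked at fork node R ∈ conditioning set.
{R, T} satisfies the backdoor criterion.

Yes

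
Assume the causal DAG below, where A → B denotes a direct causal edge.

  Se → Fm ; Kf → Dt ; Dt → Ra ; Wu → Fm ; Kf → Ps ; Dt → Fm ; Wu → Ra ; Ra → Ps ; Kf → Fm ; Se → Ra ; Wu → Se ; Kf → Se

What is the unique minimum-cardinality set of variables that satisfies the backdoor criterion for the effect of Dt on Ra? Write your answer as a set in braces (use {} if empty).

{Kf}

Variables eligible for adjustment (non-descendants of Dt, excluding Dt and Ra): {Kf, Se, Wu}.
Backdoor paths from Dt to Ra:
  P1: Dt <- Kf -> Se <- Wu -> Ra
  P2: Dt <- Kf -> Se -> Ra
  P3: Dt <- Kf -> Se -> Fm <- Wu -> Ra
  P4: Dt <- Kf -> Fm <- Wu -> Se -> Ra
  P5: Dt <- Kf -> Fm <- Wu -> Ra
  P6: Dt <- Kf -> Fm <- Se <- Wu -> Ra
  P7: Dt <- Kf -> Fm <- Se -> Ra
  P8: Dt <- Kf -> Ps <- Ra
The empty set is not sufficient: P2 (Dt <- Kf -> Se -> Ra) has no collider blocking it and no conditioned non-collider, so it is open.
Try {Kf}:
  P1: blocked at fork node Kf ∈ conditioning set.
  P2: blocked at fork node Kf ∈ conditioning set.
  P3: blocked at fork node Kf ∈ conditioning set.
  P4: blocked at fork node Kf ∈ conditioning set.
  P5: blocked at fork node Kf ∈ conditioning set.
  P6: blocked at fork node Kf ∈ conditioning set.
  P7: blocked at fork node Kf ∈ conditioning set.
  P8: blocked at fork node Kf ∈ conditioning set.
{Kf} contains no descendant of Dt and blocks every backdoor path.
No other singleton works — e.g. {Wu} leaves P2 open — so {Kf} is the unique smallest valid adjustment set.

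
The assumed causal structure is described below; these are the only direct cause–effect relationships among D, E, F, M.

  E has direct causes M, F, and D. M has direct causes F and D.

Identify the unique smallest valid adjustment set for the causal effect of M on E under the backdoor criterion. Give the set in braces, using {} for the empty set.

Variables eligible for adjustment (non-descendants of M, excluding M and E): {D, F}.
Backdoor paths from M to E:
  P1: M <- F -> E
  P2: M <- D -> E
The empty set is not sufficient: P1 (M <- F -> E) has no collider blocking it and no conditioned non-collider, so it is open.
Try {D, F}:
  P1: blocked at fork node F ∈ conditioning set.
  P2: blocked at fork node D ∈ conditioning set.
{D, F} contains no descendant of M and blocks every backdoor path.
Every element of {D, F} is needed (dropping D leaves P2 open; dropping F leaves P1 open), so no proper subset is valid.
Among all size-2 subsets of the eligible variables, only {D, F} blocks every backdoor path, so it is the unique smallest valid adjustment set.

{D, F}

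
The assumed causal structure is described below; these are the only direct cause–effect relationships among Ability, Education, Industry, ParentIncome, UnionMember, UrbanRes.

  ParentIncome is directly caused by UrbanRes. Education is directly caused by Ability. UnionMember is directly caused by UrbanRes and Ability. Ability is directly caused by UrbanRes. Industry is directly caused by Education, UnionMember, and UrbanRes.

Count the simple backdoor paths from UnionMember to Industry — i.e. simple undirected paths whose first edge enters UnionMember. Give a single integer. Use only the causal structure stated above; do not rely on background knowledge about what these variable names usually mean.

A backdoor path from UnionMember to Industry is any simple undirected path whose first edge points into UnionMember (i.e. leaves UnionMember via a parent).
Parents of UnionMember: {Ability, UrbanRes}.
Enumerating:
  P1: UnionMember <- UrbanRes -> Ability -> Education -> Industry
  P2: UnionMember <- UrbanRes -> Industry
  P3: UnionMember <- Ability <- UrbanRes -> Industry
  P4: UnionMember <- Ability -> Education -> Industry
That exhausts the simple backdoor paths. Count: 4.

4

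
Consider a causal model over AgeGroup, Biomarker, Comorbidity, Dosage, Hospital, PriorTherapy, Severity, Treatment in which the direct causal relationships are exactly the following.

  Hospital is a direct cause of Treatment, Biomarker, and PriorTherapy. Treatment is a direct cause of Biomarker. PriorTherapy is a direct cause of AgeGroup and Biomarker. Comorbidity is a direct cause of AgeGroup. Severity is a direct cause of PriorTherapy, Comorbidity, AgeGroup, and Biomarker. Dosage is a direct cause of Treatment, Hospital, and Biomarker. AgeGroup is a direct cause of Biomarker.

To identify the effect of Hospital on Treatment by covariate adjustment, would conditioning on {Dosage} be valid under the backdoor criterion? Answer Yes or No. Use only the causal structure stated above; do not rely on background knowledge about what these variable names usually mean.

Yes

Backdoor paths from Hospital to Treatment (paths whose first edge points into Hospital):
  P1: Hospital <- Dosage -> Treatment
  P2: Hospital <- Dosage -> Biomarker <- Treatment
Condition 1 (no descendant of Hospital in the set): holds — descendants of Hospital are {AgeGroup, Biomarker, PriorTherapy, Treatment}; none are in {Dosage}.
Condition 2 (every backdoor path blocked by {Dosage}):
  P1: blocked at fork node Dosage ∈ conditioning set.
  P2: blocked at fork node Dosage ∈ conditioning set.
{Dosage} satisfies the backdoor criterion.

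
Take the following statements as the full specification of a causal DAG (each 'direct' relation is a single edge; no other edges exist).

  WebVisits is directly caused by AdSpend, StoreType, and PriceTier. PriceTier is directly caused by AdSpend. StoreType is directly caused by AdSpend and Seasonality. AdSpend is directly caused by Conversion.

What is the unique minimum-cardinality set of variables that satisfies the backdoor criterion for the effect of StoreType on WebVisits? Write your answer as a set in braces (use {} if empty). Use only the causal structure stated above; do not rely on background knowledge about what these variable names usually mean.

{AdSpend}

Variables eligible for adjustment (non-descendants of StoreType, excluding StoreType and WebVisits): {AdSpend, Conversion, PriceTier, Seasonality}.
Backdoor paths from StoreType to WebVisits:
  P1: StoreType <- AdSpend -> PriceTier -> WebVisits
  P2: StoreType <- AdSpend -> WebVisits
The empty set is not sufficient: P1 (StoreType <- AdSpend -> PriceTier -> WebVisits) has no collider blocking it and no conditioned non-collider, so it is open.
Try {AdSpend}:
  P1: blocked at fork node AdSpend ∈ conditioning set.
  P2: blocked at fork node AdSpend ∈ conditioning set.
{AdSpend} contains no descendant of StoreType and blocks every backdoor path.
No other singleton works — e.g. {Conversion} leaves P1 open — so {AdSpend} is the unique smallest valid adjustment set.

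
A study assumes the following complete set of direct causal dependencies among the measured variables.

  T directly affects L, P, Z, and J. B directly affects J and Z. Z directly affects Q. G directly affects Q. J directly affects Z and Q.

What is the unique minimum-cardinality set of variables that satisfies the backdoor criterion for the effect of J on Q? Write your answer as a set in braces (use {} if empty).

{B, T}

Variables eligible for adjustment (non-descendants of J, excluding J and Q): {B, G, L, P, T}.
Backdoor paths from J to Q:
  P1: J <- T -> Z -> Q
  P2: J <- B -> Z -> Q
The empty set is not sufficient: P1 (J <- T -> Z -> Q) has no collider blocking it and no conditioned non-collider, so it is open.
Try {B, T}:
  P1: blocked at fork node T ∈ conditioning set.
  P2: blocked at fork node B ∈ conditioning set.
{B, T} contains no descendant of J and blocks every backdoor path.
Every element of {B, T} is needed (dropping B leaves P2 open; dropping T leaves P1 open), so no proper subset is valid.
Among all size-2 subsets of the eligible variables, only {B, T} blocks every backdoor path, so it is the unique smallest valid adjustment set.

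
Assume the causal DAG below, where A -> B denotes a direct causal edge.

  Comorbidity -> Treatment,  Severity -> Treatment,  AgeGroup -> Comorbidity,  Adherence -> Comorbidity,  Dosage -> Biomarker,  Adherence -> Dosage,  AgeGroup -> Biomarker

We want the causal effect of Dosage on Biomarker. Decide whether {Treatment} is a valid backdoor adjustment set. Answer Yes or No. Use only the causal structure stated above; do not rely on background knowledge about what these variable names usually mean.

Backdoor paths from Dosage to Biomarker (paths whose first edge points into Dosage):
  P1: Dosage <- Adherence -> Comorbidity <- AgeGroup -> Biomarker
Condition 1 (no descendant of Dosage in the set): holds — descendants of Dosage are {Biomarker}; none are in {Treatment}.
Condition 2 (every backdoor path blocked by {Treatment}):
  P1: open — collider(s) Comorbidity are conditioned on (or have a conditioned descendant) and no non-collider on the path is in the set.
{Treatment} does not satisfy the backdoor criterion.

No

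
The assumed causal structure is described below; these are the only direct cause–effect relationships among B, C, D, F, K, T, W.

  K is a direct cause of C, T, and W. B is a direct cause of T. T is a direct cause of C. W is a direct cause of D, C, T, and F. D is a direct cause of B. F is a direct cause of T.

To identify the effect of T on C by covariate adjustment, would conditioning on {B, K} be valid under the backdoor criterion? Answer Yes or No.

No

Backdoor paths from T to C (paths whose first edge points into T):
  P1: T <- K -> W -> C
  P2: T <- K -> C
  P3: T <- W <- K -> C
  P4: T <- W -> C
  P5: T <- B <- D <- W <- K -> C
  P6: T <- B <- D <- W -> C
  P7: T <- F <- W <- K -> C
  P8: T <- F <- W -> C
Condition 1 (no descendant of T in the set): holds — descendants of T are {C}; none are in {B, K}.
Condition 2 (every backdoor path blocked by {B, K}):
  P1: blocked at fork node K ∈ conditioning set.
  P2: blocked at fork node K ∈ conditioning set.
  P3: blocked at fork node K ∈ conditioning set.
  P4: open — no interior node is in the conditioning set.
  P5: blocked at chain node B ∈ conditioning set.
  P6: blocked at chain node B ∈ conditioning set.
  P7: blocked at fork node K ∈ conditioning set.
  P8: open — no interior node is in the conditioning set.
{B, K} does not satisfy the backdoor criterion.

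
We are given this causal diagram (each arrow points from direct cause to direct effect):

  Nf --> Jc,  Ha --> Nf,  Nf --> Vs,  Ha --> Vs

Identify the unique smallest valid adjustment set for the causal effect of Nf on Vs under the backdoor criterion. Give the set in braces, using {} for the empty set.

Variables eligible for adjustment (non-descendants of Nf, excluding Nf and Vs): {Ha}.
Backdoor paths from Nf to Vs:
  P1: Nf <- Ha -> Vs
The empty set is not sufficient: P1 (Nf <- Ha -> Vs) has no collider blocking it and no conditioned non-collider, so it is open.
Try {Ha}:
  P1: blocked at fork node Ha ∈ conditioning set.
{Ha} contains no descendant of Nf and blocks every backdoor path.
{Ha} is the unique smallest valid adjustment set.

{Ha}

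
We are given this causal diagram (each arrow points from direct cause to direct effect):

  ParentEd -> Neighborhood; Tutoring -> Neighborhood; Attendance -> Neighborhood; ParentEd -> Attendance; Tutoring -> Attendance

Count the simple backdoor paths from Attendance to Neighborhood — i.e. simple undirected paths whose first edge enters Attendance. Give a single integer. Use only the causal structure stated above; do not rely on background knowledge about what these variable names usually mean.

A backdoor path from Attendance to Neighborhood is any simple undirected path whose first edge points into Attendance (i.e. leaves Attendance via a parent).
Parents of Attendance: {ParentEd, Tutoring}.
Enumerating:
  P1: Attendance <- Tutoring -> Neighborhood
  P2: Attendance <- ParentEd -> Neighborhood
That exhausts the simple backdoor paths. Count: 2.

2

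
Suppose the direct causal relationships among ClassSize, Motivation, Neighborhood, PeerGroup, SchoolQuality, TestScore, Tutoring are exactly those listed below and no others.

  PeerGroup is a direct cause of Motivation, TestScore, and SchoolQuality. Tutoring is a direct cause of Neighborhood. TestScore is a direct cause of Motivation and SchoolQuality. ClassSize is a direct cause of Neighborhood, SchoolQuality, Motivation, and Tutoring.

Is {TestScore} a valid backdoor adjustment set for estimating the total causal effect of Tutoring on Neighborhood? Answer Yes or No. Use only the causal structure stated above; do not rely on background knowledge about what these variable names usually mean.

No

Backdoor paths from Tutoring to Neighborhood (paths whose first edge points into Tutoring):
  P1: Tutoring <- ClassSize -> Neighborhood
Condition 1 (no descendant of Tutoring in the set): holds — descendants of Tutoring are {Neighborhood}; none are in {TestScore}.
Condition 2 (every backdoor path blocked by {TestScore}):
  P1: open — no interior node is in the conditioning set.
{TestScore} does not satisfy the backdoor criterion.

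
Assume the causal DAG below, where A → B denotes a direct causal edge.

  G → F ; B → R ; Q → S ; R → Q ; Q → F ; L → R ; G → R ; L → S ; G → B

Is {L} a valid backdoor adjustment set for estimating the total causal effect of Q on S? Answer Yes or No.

Backdoor paths from Q to S (paths whose first edge points into Q):
  P1: Q <- R <- L -> S
Condition 1 (no descendant of Q in the set): holds — descendants of Q are {F, S}; none are in {L}.
Condition 2 (every backdoor path blocked by {L}):
  P1: blocked at fork node L ∈ conditioning set.
{L} satisfies the backdoor criterion.

Yes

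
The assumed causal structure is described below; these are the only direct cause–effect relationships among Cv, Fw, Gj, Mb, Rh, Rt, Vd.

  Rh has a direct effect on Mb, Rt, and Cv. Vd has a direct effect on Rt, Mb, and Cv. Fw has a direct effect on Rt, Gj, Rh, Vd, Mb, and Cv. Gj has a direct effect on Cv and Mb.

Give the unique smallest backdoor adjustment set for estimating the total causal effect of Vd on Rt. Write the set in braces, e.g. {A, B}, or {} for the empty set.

{Fw}

Variables eligible for adjustment (non-descendants of Vd, excluding Vd and Rt): {Fw, Gj, Rh}.
Backdoor paths from Vd to Rt:
  P1: Vd <- Fw -> Gj -> Cv <- Rh -> Rt
  P2: Vd <- Fw -> Gj -> Mb <- Rh -> Rt
  P3: Vd <- Fw -> Rh -> Rt
  P4: Vd <- Fw -> Rt
  P5: Vd <- Fw -> Cv <- Gj -> Mb <- Rh -> Rt
  P6: Vd <- Fw -> Cv <- Rh -> Rt
  P7: Vd <- Fw -> Mb <- Gj -> Cv <- Rh -> Rt
  P8: Vd <- Fw -> Mb <- Rh -> Rt
The empty set is not sufficient: P3 (Vd <- Fw -> Rh -> Rt) has no collider blocking it and no conditioned non-collider, so it is open.
Try {Fw}:
  P1: blocked at fork node Fw ∈ conditioning set.
  P2: blocked at fork node Fw ∈ conditioning set.
  P3: blocked at fork node Fw ∈ conditioning set.
  P4: blocked at fork node Fw ∈ conditioning set.
  P5: blocked at fork node Fw ∈ conditioning set.
  P6: blocked at fork node Fw ∈ conditioning set.
  P7: blocked at fork node Fw ∈ conditioning set.
  P8: blocked at fork node Fw ∈ conditioning set.
{Fw} contains no descendant of Vd and blocks every backdoor path.
No other singleton works — e.g. {Gj} leaves P3 open — so {Fw} is the unique smallest valid adjustment set.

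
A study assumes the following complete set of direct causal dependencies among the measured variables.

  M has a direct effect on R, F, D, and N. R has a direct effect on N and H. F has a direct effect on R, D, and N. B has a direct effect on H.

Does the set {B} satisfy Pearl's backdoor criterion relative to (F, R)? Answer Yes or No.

No

Backdoor paths from F to R (paths whose first edge points into F):
  P1: F <- M -> R
  P2: F <- M -> N <- R
Condition 1 (no descendant of F in the set): holds — descendants of F are {D, H, N, R}; none are in {B}.
Condition 2 (every backdoor path blocked by {B}):
  P1: open — no interior node is in the conditioning set.
  P2: blocked at collider N (neither it nor any descendant is in the conditioning set).
{B} does not satisfy the backdoor criterion.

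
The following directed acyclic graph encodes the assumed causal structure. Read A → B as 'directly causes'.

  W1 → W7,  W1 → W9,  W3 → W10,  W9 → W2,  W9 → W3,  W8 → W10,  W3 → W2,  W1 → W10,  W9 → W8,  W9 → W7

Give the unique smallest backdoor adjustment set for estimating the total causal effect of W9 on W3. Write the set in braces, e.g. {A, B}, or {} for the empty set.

{}

Variables eligible for adjustment (non-descendants of W9, excluding W9 and W3): {W1}.
Backdoor paths from W9 to W3:
  P1: W9 <- W1 -> W10 <- W3
Each backdoor path contains an unconditioned collider, so every path is already blocked with the empty conditioning set:
  P1: blocked at collider W10 (neither it nor any descendant is in the conditioning set).
The empty set is therefore the unique smallest valid set.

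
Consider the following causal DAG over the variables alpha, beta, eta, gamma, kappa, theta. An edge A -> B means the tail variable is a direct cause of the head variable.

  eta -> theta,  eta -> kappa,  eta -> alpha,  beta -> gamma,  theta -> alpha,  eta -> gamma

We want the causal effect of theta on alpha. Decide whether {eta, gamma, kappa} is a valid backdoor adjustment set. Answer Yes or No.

Backdoor paths from theta to alpha (paths whose first edge points into theta):
  P1: theta <- eta -> alpha
Condition 1 (no descendant of theta in the set): holds — descendants of theta are {alpha}; none are in {eta, gamma, kappa}.
Condition 2 (every backdoor path blocked by {eta, gamma, kappa}):
  P1: blocked at fork node eta ∈ conditioning set.
{eta, gamma, kappa} satisfies the backdoor criterion.

Yes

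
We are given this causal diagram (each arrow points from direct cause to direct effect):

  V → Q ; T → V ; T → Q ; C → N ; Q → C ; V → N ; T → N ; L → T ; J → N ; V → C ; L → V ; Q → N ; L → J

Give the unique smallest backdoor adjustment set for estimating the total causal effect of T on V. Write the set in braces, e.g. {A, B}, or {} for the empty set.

Variables eligible for adjustment (non-descendants of T, excluding T and V): {J, L}.
Backdoor paths from T to V:
  P1: T <- L -> V
  P2: T <- L -> J -> N <- V
  P3: T <- L -> J -> N <- Q <- V
  P4: T <- L -> J -> N <- Q -> C <- V
  P5: T <- L -> J -> N <- C <- V
  P6: T <- L -> J -> N <- C <- Q <- V
The empty set is not sufficient: P1 (T <- L -> V) has no collider blocking it and no conditioned non-collider, so it is open.
Try {L}:
  P1: blocked at fork node L ∈ conditioning set.
  P2: blocked at fork node L ∈ conditioning set.
  P3: blocked at fork node L ∈ conditioning set.
  P4: blocked at fork node L ∈ conditioning set.
  P5: blocked at fork node L ∈ conditioning set.
  P6: blocked at fork node L ∈ conditioning set.
{L} contains no descendant of T and blocks every backdoor path.
No other singleton works — e.g. {J} leaves P1 open — so {L} is the unique smallest valid adjustment set.

{L}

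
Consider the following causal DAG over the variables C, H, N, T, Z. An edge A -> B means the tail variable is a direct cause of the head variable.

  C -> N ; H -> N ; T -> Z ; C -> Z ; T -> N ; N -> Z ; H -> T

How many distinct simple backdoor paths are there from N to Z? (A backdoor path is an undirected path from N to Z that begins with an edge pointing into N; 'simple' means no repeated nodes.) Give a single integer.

3

A backdoor path from N to Z is any simple undirected path whose first edge points into N (i.e. leaves N via a parent).
Parents of N: {C, H, T}.
Enumerating:
  P1: N <- H -> T -> Z
  P2: N <- T -> Z
  P3: N <- C -> Z
That exhausts the simple backdoor paths. Count: 3.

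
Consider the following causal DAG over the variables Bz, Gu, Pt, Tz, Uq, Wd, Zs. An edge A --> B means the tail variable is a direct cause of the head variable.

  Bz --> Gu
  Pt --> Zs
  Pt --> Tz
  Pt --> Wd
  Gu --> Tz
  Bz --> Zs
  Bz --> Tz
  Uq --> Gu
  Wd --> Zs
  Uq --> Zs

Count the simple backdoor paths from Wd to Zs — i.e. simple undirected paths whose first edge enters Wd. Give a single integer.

5

A backdoor path from Wd to Zs is any simple undirected path whose first edge points into Wd (i.e. leaves Wd via a parent).
Parents of Wd: {Pt}.
Enumerating:
  P1: Wd <- Pt -> Zs
  P2: Wd <- Pt -> Tz <- Bz -> Zs
  P3: Wd <- Pt -> Tz <- Bz -> Gu <- Uq -> Zs
  P4: Wd <- Pt -> Tz <- Gu <- Bz -> Zs
  P5: Wd <- Pt -> Tz <- Gu <- Uq -> Zs
That exhausts the simple backdoor paths. Count: 5.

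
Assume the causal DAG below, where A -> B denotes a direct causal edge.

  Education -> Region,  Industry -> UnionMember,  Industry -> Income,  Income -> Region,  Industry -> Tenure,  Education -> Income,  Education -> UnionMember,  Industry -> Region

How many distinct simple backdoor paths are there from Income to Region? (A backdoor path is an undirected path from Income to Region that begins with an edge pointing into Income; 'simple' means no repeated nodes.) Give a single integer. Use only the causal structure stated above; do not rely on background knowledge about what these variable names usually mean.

4

A backdoor path from Income to Region is any simple undirected path whose first edge points into Income (i.e. leaves Income via a parent).
Parents of Income: {Education, Industry}.
Enumerating:
  P1: Income <- Industry -> UnionMember <- Education -> Region
  P2: Income <- Industry -> Region
  P3: Income <- Education -> UnionMember <- Industry -> Region
  P4: Income <- Education -> Region
That exhausts the simple backdoor paths. Count: 4.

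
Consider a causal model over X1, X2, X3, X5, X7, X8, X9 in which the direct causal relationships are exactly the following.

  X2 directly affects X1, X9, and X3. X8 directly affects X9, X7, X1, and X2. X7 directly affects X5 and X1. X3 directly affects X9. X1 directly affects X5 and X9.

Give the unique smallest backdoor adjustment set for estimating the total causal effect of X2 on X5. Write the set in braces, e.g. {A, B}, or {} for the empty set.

{X8}

Variables eligible for adjustment (non-descendants of X2, excluding X2 and X5): {X7, X8}.
Backdoor paths from X2 to X5:
  P1: X2 <- X8 -> X7 -> X1 -> X5
  P2: X2 <- X8 -> X7 -> X5
  P3: X2 <- X8 -> X1 <- X7 -> X5
  P4: X2 <- X8 -> X1 -> X5
  P5: X2 <- X8 -> X9 <- X1 <- X7 -> X5
  P6: X2 <- X8 -> X9 <- X1 -> X5
The empty set is not sufficient: P1 (X2 <- X8 -> X7 -> X1 -> X5) has no collider blocking it and no conditioned non-collider, so it is open.
Try {X8}:
  P1: blocked at fork node X8 ∈ conditioning set.
  P2: blocked at fork node X8 ∈ conditioning set.
  P3: blocked at fork node X8 ∈ conditioning set.
  P4: blocked at fork node X8 ∈ conditioning set.
  P5: blocked at fork node X8 ∈ conditioning set.
  P6: blocked at fork node X8 ∈ conditioning set.
{X8} contains no descendant of X2 and blocks every backdoor path.
No other singleton works — e.g. {X7} leaves P4 open — so {X8} is the unique smallest valid adjustment set.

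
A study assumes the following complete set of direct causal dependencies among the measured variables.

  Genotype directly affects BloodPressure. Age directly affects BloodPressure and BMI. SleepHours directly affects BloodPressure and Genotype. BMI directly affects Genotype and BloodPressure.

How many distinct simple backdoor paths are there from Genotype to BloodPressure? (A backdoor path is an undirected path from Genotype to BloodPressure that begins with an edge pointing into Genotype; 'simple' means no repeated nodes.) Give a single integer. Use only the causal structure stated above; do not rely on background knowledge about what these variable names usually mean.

3

A backdoor path from Genotype to BloodPressure is any simple undirected path whose first edge points into Genotype (i.e. leaves Genotype via a parent).
Parents of Genotype: {BMI, SleepHours}.
Enumerating:
  P1: Genotype <- SleepHours -> BloodPressure
  P2: Genotype <- BMI <- Age -> BloodPressure
  P3: Genotype <- BMI -> BloodPressure
That exhausts the simple backdoor paths. Count: 3.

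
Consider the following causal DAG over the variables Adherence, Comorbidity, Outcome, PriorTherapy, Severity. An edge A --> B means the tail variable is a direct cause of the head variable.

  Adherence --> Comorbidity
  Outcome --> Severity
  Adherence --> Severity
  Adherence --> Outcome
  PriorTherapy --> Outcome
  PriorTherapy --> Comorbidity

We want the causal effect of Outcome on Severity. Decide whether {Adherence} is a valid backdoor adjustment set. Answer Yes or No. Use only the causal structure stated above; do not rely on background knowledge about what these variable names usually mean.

Yes

Backdoor paths from Outcome to Severity (paths whose first edge points into Outcome):
  P1: Outcome <- Adherence -> Severity
  P2: Outcome <- PriorTherapy -> Comorbidity <- Adherence -> Severity
Condition 1 (no descendant of Outcome in the set): holds — descendants of Outcome are {Severity}; none are in {Adherence}.
Condition 2 (every backdoor path blocked by {Adherence}):
  P1: blocked at fork node Adherence ∈ conditioning set.
  P2: blocked at collider Comorbidity (neither it nor any descendant is in the conditioning set).
{Adherence} satisfies the backdoor criterion.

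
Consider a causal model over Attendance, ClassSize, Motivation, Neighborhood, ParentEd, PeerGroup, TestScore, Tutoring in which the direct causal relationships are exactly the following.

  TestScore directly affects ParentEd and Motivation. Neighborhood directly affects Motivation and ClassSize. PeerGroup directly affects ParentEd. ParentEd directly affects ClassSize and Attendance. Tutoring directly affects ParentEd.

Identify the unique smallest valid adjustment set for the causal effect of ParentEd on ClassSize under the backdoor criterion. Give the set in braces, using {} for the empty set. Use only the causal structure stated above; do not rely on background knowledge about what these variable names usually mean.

Variables eligible for adjustment (non-descendants of ParentEd, excluding ParentEd and ClassSize): {Motivation, Neighborhood, PeerGroup, TestScore, Tutoring}.
Backdoor paths from ParentEd to ClassSize:
  P1: ParentEd <- TestScore -> Motivation <- Neighborhood -> ClassSize
Each backdoor path contains an unconditioned collider, so every path is already blocked with the empty conditioning set:
  P1: blocked at collider Motivation (neither it nor any descendant is in the conditioning set).
The empty set is therefore the unique smallest valid set.

{}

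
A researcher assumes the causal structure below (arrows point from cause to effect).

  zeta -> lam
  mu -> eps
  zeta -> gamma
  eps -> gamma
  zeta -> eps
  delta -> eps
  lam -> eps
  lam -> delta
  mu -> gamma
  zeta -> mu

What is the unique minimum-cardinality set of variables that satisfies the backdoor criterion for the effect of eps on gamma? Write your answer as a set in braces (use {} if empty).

{mu, zeta}

Variables eligible for adjustment (non-descendants of eps, excluding eps and gamma): {delta, lam, mu, zeta}.
Backdoor paths from eps to gamma:
  P1: eps <- zeta -> mu -> gamma
  P2: eps <- zeta -> gamma
  P3: eps <- lam <- zeta -> mu -> gamma
  P4: eps <- lam <- zeta -> gamma
  P5: eps <- mu <- zeta -> gamma
  P6: eps <- mu -> gamma
  P7: eps <- delta <- lam <- zeta -> mu -> gamma
  P8: eps <- delta <- lam <- zeta -> gamma
The empty set is not sufficient: P1 (eps <- zeta -> mu -> gamma) has no collider blocking it and no conditioned non-collider, so it is open.
Try {mu, zeta}:
  P1: blocked at fork node zeta ∈ conditioning set.
  P2: blocked at fork node zeta ∈ conditioning set.
  P3: blocked at fork node zeta ∈ conditioning set.
  P4: blocked at fork node zeta ∈ conditioning set.
  P5: blocked at chain node mu ∈ conditioning set.
  P6: blocked at fork node mu ∈ conditioning set.
  P7: blocked at fork node zeta ∈ conditioning set.
  P8: blocked at fork node zeta ∈ conditioning set.
{mu, zeta} contains no descendant of eps and blocks every backdoor path.
Every element of {mu, zeta} is needed (dropping mu leaves P6 open; dropping zeta leaves P2 open), so no proper subset is valid.
Among all size-2 subsets of the eligible variables, only {mu, zeta} blocks every backdoor path, so it is the unique smallest valid adjustment set.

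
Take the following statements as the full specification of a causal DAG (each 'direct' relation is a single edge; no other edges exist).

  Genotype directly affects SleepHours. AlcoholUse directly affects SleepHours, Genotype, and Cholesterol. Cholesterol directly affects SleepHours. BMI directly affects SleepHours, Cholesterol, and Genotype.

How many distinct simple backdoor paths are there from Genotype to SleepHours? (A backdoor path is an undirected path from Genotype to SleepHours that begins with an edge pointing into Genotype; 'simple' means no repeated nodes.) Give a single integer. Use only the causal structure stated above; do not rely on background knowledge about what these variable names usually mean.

A backdoor path from Genotype to SleepHours is any simple undirected path whose first edge points into Genotype (i.e. leaves Genotype via a parent).
Parents of Genotype: {AlcoholUse, BMI}.
Enumerating:
  P1: Genotype <- BMI -> Cholesterol <- AlcoholUse -> SleepHours
  P2: Genotype <- BMI -> Cholesterol -> SleepHours
  P3: Genotype <- BMI -> SleepHours
  P4: Genotype <- AlcoholUse -> Cholesterol <- BMI -> SleepHours
  P5: Genotype <- AlcoholUse -> Cholesterol -> SleepHours
  P6: Genotype <- AlcoholUse -> SleepHours
That exhausts the simple backdoor paths. Count: 6.

6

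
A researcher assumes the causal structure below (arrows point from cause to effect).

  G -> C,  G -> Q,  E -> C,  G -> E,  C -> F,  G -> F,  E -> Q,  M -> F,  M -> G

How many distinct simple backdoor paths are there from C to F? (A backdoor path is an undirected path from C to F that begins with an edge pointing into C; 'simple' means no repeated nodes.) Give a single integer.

6

A backdoor path from C to F is any simple undirected path whose first edge points into C (i.e. leaves C via a parent).
Parents of C: {E, G}.
Enumerating:
  P1: C <- G <- M -> F
  P2: C <- G -> F
  P3: C <- E <- G <- M -> F
  P4: C <- E <- G -> F
  P5: C <- E -> Q <- G <- M -> F
  P6: C <- E -> Q <- G -> F
That exhausts the simple backdoor paths. Count: 6.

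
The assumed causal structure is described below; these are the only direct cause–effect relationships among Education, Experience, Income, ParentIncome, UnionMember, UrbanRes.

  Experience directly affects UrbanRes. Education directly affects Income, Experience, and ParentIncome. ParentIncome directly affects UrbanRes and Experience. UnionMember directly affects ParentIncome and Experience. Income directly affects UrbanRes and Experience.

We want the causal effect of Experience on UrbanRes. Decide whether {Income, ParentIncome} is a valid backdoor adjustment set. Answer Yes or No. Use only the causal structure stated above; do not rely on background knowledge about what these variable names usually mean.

Backdoor paths from Experience to UrbanRes (paths whose first edge points into Experience):
  P1: Experience <- UnionMember -> ParentIncome <- Education -> Income -> UrbanRes
  P2: Experience <- UnionMember -> ParentIncome -> UrbanRes
  P3: Experience <- Education -> ParentIncome -> UrbanRes
  P4: Experience <- Education -> Income -> UrbanRes
  P5: Experience <- ParentIncome <- Education -> Income -> UrbanRes
  P6: Experience <- ParentIncome -> UrbanRes
  P7: Experience <- Income <- Education -> ParentIncome -> UrbanRes
  P8: Experience <- Income -> UrbanRes
Condition 1 (no descendant of Experience in the set): holds — descendants of Experience are {UrbanRes}; none are in {Income, ParentIncome}.
Condition 2 (every backdoor path blocked by {Income, ParentIncome}):
  P1: blocked at chain node Income ∈ conditioning set.
  P2: blocked at chain node ParentIncome ∈ conditioning set.
  P3: blocked at chain node ParentIncome ∈ conditioning set.
  P4: blocked at chain node Income ∈ conditioning set.
  P5: blocked at chain node ParentIncome ∈ conditioning set.
  P6: blocked at fork node ParentIncome ∈ conditioning set.
  P7: blocked at chain node Income ∈ conditioning set.
  P8: blocked at fork node Income ∈ conditioning set.
{Income, ParentIncome} satisfies the backdoor criterion.

Yes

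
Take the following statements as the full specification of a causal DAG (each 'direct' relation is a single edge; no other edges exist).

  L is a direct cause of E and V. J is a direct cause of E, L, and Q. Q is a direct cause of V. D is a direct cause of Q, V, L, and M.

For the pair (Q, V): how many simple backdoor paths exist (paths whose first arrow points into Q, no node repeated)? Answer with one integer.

6

A backdoor path from Q to V is any simple undirected path whose first edge points into Q (i.e. leaves Q via a parent).
Parents of Q: {D, J}.
Enumerating:
  P1: Q <- J -> L <- D -> V
  P2: Q <- J -> L -> V
  P3: Q <- J -> E <- L <- D -> V
  P4: Q <- J -> E <- L -> V
  P5: Q <- D -> L -> V
  P6: Q <- D -> V
That exhausts the simple backdoor paths. Count: 6.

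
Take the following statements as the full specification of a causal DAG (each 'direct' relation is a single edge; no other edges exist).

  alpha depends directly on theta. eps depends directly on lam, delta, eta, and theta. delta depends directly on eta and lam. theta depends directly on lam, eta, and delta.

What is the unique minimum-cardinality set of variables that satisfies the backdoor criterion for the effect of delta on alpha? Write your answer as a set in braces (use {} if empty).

Variables eligible for adjustment (non-descendants of delta, excluding delta and alpha): {eta, lam}.
Backdoor paths from delta to alpha:
  P1: delta <- lam -> theta -> alpha
  P2: delta <- lam -> eps <- eta -> theta -> alpha
  P3: delta <- lam -> eps <- theta -> alpha
  P4: delta <- eta -> theta -> alpha
  P5: delta <- eta -> eps <- lam -> theta -> alpha
  P6: delta <- eta -> eps <- theta -> alpha
The empty set is not sufficient: P1 (delta <- lam -> theta -> alpha) has no collider blocking it and no conditioned non-collider, so it is open.
Try {eta, lam}:
  P1: blocked at fork node lam ∈ conditioning set.
  P2: blocked at fork node lam ∈ conditioning set.
  P3: blocked at fork node lam ∈ conditioning set.
  P4: blocked at fork node eta ∈ conditioning set.
  P5: blocked at fork node eta ∈ conditioning set.
  P6: blocked at fork node eta ∈ conditioning set.
{eta, lam} contains no descendant of delta and blocks every backdoor path.
Every element of {eta, lam} is needed (dropping eta leaves P4 open; dropping lam leaves P1 open), so no proper subset is valid.
Among all size-2 subsets of the eligible variables, only {eta, lam} blocks every backdoor path, so it is the unique smallest valid adjustment set.

{eta, lam}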